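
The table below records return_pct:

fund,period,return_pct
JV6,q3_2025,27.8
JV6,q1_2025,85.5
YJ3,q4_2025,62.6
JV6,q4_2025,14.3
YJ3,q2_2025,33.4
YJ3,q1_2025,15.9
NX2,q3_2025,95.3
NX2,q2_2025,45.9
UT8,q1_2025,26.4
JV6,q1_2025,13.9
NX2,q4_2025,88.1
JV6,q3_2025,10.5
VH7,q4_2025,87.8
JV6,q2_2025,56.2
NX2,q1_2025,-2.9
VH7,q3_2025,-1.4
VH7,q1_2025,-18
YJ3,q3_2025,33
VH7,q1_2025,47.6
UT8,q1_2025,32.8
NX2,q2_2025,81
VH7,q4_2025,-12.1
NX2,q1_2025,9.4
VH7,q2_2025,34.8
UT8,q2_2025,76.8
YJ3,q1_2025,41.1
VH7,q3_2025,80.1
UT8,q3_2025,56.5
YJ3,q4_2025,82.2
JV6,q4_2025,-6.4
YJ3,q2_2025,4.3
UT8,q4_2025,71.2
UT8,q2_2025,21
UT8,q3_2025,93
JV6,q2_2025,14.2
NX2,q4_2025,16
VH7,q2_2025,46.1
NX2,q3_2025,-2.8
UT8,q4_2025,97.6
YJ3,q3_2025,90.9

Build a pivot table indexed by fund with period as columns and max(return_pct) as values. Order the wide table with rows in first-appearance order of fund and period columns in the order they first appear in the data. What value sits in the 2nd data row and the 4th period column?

With rows in first-appearance order of fund, row 2 is fund=YJ3. period columns in first-appearance order: q3_2025, q1_2025, q4_2025, q2_2025; column 4 is q2_2025.
Long rows with fund=YJ3, period=q2_2025: max(33.4, 4.3) = 33.4.

33.4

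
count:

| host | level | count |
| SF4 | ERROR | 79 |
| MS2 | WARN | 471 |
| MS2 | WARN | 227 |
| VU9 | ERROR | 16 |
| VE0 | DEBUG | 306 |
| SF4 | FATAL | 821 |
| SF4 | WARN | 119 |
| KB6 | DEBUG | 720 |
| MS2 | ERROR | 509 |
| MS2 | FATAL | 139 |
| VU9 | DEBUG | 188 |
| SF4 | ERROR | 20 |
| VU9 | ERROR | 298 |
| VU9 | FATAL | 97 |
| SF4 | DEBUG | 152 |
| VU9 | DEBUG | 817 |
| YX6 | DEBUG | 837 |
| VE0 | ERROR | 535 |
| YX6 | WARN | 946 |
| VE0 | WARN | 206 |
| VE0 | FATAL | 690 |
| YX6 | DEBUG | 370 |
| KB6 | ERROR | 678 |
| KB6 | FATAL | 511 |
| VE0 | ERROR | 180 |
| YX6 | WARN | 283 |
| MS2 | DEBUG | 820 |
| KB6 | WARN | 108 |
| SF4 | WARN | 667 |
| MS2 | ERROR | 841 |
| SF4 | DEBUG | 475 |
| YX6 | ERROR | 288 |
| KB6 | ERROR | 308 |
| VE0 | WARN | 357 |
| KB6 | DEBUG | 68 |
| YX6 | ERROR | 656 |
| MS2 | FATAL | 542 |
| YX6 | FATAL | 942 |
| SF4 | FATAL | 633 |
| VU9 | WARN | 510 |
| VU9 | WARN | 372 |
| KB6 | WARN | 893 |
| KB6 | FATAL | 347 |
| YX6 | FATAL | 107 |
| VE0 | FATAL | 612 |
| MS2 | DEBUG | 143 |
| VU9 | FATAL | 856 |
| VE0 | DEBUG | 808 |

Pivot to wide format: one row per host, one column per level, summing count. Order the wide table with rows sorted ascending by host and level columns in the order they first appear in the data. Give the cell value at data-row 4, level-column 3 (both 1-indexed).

With rows sorted ascending by host, row 4 is host=VE0. level columns in first-appearance order: ERROR, WARN, DEBUG, FATAL; column 3 is DEBUG.
Long rows with host=VE0, level=DEBUG: 306 + 808 = 1114.

1114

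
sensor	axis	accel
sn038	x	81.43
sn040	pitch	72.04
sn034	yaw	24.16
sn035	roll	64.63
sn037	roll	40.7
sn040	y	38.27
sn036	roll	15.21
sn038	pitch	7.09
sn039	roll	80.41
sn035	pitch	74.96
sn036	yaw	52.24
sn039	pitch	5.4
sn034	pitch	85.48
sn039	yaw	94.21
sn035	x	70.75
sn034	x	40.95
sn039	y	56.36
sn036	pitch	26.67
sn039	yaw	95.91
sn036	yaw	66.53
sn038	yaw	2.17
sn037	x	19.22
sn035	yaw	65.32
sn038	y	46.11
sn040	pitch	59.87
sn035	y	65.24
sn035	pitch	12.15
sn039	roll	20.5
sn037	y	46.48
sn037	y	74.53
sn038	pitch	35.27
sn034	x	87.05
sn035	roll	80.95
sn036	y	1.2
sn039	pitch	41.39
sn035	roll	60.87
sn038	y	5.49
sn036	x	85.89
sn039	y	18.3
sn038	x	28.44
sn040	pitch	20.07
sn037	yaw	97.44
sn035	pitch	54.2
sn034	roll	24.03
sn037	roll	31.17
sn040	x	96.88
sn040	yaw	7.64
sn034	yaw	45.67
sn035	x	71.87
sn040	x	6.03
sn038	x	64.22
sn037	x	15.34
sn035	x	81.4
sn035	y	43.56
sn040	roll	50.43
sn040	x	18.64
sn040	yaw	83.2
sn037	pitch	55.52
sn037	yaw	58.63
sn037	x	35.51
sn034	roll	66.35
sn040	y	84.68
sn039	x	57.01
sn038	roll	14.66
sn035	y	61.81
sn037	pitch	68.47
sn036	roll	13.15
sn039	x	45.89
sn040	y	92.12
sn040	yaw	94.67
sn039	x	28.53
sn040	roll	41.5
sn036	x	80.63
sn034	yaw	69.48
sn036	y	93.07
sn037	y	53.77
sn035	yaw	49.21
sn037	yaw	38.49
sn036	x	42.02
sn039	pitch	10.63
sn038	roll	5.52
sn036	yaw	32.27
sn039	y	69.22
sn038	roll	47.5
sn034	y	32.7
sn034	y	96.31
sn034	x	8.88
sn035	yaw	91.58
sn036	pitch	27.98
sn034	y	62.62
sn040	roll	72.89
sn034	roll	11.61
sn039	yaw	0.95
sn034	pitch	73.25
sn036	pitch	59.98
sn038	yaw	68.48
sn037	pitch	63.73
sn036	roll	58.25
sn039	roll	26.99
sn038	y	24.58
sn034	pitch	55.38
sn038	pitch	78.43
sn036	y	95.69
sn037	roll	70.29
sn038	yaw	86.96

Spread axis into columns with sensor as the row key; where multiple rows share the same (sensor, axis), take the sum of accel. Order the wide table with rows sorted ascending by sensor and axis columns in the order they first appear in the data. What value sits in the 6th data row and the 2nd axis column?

With rows sorted ascending by sensor, row 6 is sensor=sn039. axis columns in first-appearance order: x, pitch, yaw, roll, y; column 2 is pitch.
Long rows with sensor=sn039, axis=pitch: 5.4 + 41.39 + 10.63 = 57.42.

57.42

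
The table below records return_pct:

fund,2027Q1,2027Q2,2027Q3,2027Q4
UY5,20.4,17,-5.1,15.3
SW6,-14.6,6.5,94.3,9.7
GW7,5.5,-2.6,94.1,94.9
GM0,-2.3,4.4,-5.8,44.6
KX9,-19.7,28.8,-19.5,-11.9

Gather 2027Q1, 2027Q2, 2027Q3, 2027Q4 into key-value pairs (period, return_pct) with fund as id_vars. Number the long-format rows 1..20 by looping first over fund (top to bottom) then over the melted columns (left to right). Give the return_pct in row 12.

94.9

20 rows total (5 × 4). Row 12: index ⌊(12-1)/4⌋ = 2 into fund → GW7; (12-1) mod 4 = 3 into the melted columns → 2027Q4.
So row 12 is (GW7, 2027Q4, 94.9); return_pct = 94.9.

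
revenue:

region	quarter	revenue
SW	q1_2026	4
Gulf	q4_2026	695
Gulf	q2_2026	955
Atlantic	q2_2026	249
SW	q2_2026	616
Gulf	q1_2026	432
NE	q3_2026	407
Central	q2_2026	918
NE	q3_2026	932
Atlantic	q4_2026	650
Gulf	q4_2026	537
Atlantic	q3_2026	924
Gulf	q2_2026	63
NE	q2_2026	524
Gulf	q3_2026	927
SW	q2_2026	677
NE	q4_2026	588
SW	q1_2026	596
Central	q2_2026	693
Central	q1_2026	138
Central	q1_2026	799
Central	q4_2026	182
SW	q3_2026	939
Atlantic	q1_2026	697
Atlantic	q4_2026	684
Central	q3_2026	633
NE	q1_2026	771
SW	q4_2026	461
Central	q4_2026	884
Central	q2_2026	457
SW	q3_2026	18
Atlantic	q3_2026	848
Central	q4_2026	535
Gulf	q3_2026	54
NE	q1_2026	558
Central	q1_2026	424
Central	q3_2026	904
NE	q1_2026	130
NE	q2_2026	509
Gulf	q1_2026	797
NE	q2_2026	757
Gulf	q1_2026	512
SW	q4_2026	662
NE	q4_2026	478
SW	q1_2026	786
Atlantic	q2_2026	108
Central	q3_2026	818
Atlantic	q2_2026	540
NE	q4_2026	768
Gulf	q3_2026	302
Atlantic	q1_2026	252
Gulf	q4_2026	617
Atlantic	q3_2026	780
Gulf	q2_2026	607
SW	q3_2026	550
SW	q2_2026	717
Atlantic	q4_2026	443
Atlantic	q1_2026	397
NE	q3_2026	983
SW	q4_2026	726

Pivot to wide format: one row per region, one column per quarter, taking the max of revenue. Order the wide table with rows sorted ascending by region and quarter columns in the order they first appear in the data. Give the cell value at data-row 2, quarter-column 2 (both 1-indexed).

884

With rows sorted ascending by region, row 2 is region=Central. quarter columns in first-appearance order: q1_2026, q4_2026, q2_2026, q3_2026; column 2 is q4_2026.
Long rows with region=Central, quarter=q4_2026: max(182, 884, 535) = 884.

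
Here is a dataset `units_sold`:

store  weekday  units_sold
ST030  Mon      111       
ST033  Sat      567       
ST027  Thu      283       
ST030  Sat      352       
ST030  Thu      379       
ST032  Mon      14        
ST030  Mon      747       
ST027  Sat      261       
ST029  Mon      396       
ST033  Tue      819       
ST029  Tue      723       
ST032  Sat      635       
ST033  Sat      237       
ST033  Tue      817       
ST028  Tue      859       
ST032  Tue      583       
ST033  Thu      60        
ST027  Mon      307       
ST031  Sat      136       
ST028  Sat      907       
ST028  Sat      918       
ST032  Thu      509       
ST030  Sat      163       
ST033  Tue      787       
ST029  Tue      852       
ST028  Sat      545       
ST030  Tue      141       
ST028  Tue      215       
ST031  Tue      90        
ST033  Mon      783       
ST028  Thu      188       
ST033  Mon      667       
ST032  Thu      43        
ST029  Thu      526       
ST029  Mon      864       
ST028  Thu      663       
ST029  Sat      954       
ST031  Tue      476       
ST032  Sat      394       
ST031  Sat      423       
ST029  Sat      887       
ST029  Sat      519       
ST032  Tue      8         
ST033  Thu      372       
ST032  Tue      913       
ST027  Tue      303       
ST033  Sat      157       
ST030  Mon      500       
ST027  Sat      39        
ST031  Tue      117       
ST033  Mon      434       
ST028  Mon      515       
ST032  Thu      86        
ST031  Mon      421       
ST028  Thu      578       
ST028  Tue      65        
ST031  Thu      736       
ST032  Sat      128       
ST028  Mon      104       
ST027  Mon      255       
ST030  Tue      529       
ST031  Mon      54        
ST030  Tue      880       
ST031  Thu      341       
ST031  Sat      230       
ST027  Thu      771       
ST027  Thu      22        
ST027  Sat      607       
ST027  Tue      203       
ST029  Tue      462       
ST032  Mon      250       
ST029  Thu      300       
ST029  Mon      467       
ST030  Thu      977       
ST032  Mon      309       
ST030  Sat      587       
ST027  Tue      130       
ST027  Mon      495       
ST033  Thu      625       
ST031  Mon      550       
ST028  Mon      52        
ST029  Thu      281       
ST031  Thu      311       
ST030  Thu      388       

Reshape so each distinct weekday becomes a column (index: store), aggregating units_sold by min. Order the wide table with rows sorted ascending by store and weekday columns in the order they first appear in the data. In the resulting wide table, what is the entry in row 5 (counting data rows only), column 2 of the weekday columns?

With rows sorted ascending by store, row 5 is store=ST031. weekday columns in first-appearance order: Mon, Sat, Thu, Tue; column 2 is Sat.
Long rows with store=ST031, weekday=Sat: min(136, 423, 230) = 136.

136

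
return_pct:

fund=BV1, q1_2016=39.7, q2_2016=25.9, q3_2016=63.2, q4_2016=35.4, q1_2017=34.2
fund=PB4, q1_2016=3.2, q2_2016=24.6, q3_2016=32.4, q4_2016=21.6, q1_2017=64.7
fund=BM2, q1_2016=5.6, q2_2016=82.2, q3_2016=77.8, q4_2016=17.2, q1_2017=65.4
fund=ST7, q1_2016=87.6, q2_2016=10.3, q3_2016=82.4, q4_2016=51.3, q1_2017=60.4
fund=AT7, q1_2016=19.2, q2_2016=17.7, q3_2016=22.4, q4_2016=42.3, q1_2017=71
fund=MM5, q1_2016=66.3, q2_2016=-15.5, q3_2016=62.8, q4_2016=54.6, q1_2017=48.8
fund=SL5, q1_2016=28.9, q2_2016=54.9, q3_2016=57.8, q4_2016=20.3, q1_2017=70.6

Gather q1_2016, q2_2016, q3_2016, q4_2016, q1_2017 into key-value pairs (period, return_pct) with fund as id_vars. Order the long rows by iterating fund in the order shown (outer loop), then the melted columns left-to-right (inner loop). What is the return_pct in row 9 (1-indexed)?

21.6

35 rows total (7 × 5). Row 9: index ⌊(9-1)/5⌋ = 1 into fund → PB4; (9-1) mod 5 = 3 into the melted columns → q4_2016.
So row 9 is (PB4, q4_2016, 21.6); return_pct = 21.6.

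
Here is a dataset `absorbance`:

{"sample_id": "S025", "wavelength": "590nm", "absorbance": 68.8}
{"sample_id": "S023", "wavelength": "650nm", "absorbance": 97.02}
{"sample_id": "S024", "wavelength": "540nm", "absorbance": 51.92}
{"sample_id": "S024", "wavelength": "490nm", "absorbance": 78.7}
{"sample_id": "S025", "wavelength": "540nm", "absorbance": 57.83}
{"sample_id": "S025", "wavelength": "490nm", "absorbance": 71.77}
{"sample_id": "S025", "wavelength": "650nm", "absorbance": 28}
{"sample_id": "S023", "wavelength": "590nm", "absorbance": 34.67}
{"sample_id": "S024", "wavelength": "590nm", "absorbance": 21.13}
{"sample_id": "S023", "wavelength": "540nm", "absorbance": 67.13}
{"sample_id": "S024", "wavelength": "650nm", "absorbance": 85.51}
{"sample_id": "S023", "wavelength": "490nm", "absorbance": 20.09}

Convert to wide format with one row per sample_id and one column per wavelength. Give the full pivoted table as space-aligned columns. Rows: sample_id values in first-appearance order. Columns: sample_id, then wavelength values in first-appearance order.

sample_id  590nm  650nm  540nm  490nm
S025       68.8   28     57.83  71.77
S023       34.67  97.02  67.13  20.09
S024       21.13  85.51  51.92  78.7 

Columns: sample_id plus the 4 distinct wavelength values (590nm, 650nm, 540nm, 490nm).
For example, row S025 column 590nm takes absorbance=68.8 from the long row (S025, 590nm).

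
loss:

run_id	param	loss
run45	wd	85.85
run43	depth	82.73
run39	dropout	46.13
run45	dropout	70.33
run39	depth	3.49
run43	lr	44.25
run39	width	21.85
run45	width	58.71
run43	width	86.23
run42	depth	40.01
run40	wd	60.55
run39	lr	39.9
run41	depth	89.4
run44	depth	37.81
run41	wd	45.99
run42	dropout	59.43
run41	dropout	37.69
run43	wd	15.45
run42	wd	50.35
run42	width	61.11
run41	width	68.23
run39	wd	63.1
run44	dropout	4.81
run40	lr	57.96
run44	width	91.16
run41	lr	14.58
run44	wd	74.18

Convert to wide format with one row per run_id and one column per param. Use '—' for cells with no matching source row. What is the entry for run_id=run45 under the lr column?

—

No long-format row has run_id=run45 and param=lr, so the cell is —.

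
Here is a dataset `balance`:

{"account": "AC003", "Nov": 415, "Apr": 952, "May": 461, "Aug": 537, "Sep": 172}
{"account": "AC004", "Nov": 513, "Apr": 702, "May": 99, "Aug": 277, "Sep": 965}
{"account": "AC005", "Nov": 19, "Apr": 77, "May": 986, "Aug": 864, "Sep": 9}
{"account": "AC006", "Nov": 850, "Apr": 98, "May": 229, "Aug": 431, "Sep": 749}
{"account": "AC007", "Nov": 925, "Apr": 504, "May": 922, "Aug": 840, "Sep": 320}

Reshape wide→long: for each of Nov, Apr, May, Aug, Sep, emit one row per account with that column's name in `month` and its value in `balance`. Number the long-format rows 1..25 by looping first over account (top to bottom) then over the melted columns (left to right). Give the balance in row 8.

25 rows total (5 × 5). Row 8: index ⌊(8-1)/5⌋ = 1 into account → AC004; (8-1) mod 5 = 2 into the melted columns → May.
So row 8 is (AC004, May, 99); balance = 99.

99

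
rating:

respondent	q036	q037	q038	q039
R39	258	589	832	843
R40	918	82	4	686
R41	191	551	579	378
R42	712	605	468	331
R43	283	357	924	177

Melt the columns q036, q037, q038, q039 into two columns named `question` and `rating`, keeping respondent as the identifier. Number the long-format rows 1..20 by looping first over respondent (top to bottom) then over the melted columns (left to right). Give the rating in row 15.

20 rows total (5 × 4). Row 15: index ⌊(15-1)/4⌋ = 3 into respondent → R42; (15-1) mod 4 = 2 into the melted columns → q038.
So row 15 is (R42, q038, 468); rating = 468.

468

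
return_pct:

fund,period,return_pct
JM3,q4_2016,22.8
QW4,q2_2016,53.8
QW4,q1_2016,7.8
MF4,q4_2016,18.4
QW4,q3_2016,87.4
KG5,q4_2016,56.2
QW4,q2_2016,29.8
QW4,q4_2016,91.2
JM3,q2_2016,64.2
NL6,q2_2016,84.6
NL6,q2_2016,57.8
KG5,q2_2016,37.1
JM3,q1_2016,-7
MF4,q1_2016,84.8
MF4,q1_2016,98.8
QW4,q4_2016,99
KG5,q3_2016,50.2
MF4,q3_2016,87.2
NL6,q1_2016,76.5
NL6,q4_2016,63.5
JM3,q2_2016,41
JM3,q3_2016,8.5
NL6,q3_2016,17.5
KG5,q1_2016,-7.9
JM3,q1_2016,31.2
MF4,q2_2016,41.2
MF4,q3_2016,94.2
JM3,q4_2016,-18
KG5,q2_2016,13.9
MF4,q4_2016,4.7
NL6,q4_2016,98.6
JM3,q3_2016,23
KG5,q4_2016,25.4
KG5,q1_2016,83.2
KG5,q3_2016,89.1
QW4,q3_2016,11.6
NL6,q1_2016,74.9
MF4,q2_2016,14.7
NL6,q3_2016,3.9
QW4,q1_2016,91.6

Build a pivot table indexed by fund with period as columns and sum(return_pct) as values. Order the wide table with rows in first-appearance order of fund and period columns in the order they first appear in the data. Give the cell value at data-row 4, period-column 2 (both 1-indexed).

51

With rows in first-appearance order of fund, row 4 is fund=KG5. period columns in first-appearance order: q4_2016, q2_2016, q1_2016, q3_2016; column 2 is q2_2016.
Long rows with fund=KG5, period=q2_2016: 37.1 + 13.9 = 51.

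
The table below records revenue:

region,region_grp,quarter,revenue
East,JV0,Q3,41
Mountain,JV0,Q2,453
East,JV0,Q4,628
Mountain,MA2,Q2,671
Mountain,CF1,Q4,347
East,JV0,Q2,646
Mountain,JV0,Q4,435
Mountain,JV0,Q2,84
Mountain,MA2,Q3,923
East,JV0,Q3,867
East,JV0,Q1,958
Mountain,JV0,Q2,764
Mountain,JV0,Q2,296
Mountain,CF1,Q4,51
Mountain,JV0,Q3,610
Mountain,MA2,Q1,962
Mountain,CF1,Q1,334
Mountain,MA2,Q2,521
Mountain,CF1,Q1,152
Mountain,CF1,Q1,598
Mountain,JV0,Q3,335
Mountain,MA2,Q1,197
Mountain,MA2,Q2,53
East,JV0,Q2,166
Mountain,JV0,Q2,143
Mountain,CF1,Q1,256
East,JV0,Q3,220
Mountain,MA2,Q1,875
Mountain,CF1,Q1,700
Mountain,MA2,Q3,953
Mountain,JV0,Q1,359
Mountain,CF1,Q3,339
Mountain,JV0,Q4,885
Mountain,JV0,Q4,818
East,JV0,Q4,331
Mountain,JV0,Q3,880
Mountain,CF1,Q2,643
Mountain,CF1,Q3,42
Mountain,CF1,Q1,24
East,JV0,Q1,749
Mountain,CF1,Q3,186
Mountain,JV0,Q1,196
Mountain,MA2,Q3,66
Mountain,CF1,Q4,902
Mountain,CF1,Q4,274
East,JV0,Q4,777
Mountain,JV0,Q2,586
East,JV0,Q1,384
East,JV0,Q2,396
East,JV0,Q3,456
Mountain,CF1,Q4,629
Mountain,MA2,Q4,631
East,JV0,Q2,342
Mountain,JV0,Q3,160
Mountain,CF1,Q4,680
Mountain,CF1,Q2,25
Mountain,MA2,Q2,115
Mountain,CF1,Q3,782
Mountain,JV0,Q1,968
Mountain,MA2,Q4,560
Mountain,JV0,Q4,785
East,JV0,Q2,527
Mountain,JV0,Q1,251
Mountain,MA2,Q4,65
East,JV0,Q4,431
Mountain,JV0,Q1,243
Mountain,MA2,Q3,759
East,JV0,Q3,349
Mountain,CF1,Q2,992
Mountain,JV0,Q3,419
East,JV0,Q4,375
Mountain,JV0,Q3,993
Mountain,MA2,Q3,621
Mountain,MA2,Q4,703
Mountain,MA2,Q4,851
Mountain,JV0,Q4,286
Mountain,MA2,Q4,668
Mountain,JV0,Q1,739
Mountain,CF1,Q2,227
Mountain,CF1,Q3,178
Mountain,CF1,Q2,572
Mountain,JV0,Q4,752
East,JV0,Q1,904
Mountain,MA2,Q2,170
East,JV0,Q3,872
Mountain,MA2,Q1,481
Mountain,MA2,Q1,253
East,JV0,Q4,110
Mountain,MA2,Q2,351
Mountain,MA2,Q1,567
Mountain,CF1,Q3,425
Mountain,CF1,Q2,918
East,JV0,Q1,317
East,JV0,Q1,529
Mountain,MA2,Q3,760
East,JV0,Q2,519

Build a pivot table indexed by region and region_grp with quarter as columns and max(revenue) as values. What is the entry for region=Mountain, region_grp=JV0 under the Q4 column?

Rows with region=Mountain, region_grp=JV0 and quarter=Q4: revenue values are 435, 885, 818, 785, 286, 752.
max(435, 885, 818, 785, 286, 752) = 885.

885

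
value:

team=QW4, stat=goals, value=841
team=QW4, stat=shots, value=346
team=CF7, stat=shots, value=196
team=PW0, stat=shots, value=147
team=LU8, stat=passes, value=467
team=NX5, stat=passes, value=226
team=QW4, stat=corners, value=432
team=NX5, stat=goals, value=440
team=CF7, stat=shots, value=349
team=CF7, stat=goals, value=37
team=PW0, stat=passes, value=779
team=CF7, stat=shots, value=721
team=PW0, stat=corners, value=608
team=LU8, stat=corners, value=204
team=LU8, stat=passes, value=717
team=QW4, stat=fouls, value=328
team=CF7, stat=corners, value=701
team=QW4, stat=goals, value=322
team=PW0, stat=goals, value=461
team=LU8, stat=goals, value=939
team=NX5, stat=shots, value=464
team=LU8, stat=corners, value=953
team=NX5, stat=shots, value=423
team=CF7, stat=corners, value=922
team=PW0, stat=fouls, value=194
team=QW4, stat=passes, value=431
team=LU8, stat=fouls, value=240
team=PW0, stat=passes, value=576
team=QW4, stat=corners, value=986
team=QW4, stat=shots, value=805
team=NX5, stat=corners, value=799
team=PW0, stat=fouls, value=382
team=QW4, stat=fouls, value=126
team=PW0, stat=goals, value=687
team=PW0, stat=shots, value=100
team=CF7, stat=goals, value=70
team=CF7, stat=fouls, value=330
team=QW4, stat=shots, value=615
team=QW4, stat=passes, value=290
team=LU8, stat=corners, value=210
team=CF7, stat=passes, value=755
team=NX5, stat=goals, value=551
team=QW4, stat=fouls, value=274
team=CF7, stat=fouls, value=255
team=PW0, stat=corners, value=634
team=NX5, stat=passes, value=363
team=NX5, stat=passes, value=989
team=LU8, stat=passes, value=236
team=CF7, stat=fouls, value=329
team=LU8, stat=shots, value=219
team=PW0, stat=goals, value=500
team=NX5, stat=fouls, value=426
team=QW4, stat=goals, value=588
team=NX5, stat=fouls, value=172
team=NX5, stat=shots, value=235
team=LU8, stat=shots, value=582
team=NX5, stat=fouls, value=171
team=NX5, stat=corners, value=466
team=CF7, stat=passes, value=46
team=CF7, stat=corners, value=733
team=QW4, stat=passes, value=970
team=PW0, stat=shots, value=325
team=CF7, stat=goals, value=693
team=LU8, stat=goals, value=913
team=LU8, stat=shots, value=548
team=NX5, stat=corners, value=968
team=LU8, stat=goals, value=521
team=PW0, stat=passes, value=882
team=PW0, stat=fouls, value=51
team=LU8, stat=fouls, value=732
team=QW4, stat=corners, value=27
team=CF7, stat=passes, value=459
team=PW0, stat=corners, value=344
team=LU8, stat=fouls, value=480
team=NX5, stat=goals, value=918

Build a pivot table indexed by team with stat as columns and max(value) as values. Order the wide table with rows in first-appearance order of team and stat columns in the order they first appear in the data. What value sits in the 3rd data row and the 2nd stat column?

325

With rows in first-appearance order of team, row 3 is team=PW0. stat columns in first-appearance order: goals, shots, passes, corners, fouls; column 2 is shots.
Long rows with team=PW0, stat=shots: max(147, 100, 325) = 325.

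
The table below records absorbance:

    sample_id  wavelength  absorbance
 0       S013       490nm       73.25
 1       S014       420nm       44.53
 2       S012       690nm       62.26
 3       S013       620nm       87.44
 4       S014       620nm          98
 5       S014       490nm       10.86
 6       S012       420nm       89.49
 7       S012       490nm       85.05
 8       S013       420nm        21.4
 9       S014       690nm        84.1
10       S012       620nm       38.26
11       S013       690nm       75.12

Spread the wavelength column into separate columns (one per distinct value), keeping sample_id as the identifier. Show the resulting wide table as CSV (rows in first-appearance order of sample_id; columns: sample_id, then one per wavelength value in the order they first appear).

sample_id,490nm,420nm,690nm,620nm
S013,73.25,21.4,75.12,87.44
S014,10.86,44.53,84.1,98
S012,85.05,89.49,62.26,38.26

Columns: sample_id plus the 4 distinct wavelength values (490nm, 420nm, 690nm, 620nm).
For example, row S013 column 490nm takes absorbance=73.25 from the long row (S013, 490nm).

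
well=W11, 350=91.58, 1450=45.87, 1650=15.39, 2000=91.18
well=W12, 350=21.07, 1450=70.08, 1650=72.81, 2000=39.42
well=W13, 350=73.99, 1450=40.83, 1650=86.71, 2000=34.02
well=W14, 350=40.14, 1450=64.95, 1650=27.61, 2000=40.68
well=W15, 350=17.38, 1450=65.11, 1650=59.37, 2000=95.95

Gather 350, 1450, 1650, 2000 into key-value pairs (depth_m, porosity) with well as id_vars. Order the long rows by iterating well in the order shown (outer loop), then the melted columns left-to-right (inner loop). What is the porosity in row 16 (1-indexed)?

20 rows total (5 × 4). Row 16: index ⌊(16-1)/4⌋ = 3 into well → W14; (16-1) mod 4 = 3 into the melted columns → 2000.
So row 16 is (W14, 2000, 40.68); porosity = 40.68.

40.68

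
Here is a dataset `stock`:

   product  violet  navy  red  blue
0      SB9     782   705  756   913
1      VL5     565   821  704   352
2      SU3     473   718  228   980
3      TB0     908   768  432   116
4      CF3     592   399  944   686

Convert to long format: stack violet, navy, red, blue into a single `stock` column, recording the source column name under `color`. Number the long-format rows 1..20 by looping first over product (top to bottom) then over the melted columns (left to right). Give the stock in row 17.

592

20 rows total (5 × 4). Row 17: index ⌊(17-1)/4⌋ = 4 into product → CF3; (17-1) mod 4 = 0 into the melted columns → violet.
So row 17 is (CF3, violet, 592); stock = 592.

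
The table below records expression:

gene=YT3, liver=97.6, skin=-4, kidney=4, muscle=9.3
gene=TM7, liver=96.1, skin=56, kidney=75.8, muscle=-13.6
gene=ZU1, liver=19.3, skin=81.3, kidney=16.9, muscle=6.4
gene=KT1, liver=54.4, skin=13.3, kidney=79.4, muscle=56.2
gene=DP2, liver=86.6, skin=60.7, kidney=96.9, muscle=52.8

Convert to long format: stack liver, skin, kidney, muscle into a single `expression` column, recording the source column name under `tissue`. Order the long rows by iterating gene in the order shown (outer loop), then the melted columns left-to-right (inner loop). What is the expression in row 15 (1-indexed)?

79.4

20 rows total (5 × 4). Row 15: index ⌊(15-1)/4⌋ = 3 into gene → KT1; (15-1) mod 4 = 2 into the melted columns → kidney.
So row 15 is (KT1, kidney, 79.4); expression = 79.4.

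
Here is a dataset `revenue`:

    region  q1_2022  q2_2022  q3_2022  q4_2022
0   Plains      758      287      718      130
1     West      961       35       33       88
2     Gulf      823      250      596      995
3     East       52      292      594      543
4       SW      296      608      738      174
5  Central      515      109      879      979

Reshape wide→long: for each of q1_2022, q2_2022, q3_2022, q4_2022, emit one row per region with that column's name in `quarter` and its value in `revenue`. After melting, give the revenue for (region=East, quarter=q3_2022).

594

Unpivoting turns each (region, wide-column) pair into one long row.
The wide cell at row East, column q3_2022 holds 594, so the long row (East, q3_2022) has revenue=594.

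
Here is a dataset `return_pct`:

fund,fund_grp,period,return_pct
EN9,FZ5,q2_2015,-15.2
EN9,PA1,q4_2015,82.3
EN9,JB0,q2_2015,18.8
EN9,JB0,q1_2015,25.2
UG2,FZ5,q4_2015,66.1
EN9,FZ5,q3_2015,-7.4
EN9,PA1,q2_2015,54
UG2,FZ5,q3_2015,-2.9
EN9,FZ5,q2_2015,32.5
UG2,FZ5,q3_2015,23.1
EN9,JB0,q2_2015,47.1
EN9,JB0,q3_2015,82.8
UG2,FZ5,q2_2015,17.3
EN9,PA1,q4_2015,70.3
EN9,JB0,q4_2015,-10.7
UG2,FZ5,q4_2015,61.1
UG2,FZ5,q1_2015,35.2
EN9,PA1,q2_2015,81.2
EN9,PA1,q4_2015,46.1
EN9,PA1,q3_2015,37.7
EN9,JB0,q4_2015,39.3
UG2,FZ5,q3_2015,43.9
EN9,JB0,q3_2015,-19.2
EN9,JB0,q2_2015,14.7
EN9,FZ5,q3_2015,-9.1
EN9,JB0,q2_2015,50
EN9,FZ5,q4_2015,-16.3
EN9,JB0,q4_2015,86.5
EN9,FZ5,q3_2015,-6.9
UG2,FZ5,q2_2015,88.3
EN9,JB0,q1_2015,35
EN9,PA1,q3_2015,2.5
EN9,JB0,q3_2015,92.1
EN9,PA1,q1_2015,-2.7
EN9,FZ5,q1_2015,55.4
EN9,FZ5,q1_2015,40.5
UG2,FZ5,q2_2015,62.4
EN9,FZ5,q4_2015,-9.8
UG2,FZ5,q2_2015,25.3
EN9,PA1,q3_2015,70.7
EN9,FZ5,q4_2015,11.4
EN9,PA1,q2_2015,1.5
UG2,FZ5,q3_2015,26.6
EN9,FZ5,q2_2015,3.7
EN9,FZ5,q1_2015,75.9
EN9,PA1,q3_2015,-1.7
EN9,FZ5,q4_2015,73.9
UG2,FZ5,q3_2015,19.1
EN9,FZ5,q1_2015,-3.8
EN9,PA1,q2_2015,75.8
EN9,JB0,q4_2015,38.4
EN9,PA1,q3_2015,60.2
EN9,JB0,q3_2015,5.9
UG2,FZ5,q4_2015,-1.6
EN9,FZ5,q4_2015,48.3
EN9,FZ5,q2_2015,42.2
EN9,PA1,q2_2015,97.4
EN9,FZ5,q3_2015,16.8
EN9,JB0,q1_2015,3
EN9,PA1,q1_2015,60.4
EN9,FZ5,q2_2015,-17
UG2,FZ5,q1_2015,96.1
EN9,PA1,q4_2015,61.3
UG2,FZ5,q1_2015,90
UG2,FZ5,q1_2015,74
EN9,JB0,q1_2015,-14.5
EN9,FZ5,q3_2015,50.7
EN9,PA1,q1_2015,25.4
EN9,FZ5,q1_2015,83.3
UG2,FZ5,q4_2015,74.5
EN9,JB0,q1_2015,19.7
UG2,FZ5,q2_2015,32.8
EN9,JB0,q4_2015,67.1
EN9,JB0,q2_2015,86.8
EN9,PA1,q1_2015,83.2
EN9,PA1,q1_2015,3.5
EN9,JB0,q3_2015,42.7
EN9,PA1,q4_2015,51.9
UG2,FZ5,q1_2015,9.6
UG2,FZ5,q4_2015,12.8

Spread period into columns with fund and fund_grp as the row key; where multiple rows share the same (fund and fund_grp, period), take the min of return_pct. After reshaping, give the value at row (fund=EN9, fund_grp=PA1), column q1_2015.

Rows with fund=EN9, fund_grp=PA1 and period=q1_2015: return_pct values are -2.7, 60.4, 25.4, 83.2, 3.5.
min(-2.7, 60.4, 25.4, 83.2, 3.5) = -2.7.

-2.7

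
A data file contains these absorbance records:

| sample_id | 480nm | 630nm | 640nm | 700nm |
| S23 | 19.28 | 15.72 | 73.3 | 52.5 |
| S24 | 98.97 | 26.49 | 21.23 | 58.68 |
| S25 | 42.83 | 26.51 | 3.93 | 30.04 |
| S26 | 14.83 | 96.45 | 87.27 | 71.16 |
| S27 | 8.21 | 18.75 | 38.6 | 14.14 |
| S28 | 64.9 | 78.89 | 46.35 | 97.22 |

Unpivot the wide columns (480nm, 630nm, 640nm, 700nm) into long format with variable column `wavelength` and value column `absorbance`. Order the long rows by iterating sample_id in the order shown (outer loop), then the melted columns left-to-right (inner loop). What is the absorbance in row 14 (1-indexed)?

24 rows total (6 × 4). Row 14: index ⌊(14-1)/4⌋ = 3 into sample_id → S26; (14-1) mod 4 = 1 into the melted columns → 630nm.
So row 14 is (S26, 630nm, 96.45); absorbance = 96.45.

96.45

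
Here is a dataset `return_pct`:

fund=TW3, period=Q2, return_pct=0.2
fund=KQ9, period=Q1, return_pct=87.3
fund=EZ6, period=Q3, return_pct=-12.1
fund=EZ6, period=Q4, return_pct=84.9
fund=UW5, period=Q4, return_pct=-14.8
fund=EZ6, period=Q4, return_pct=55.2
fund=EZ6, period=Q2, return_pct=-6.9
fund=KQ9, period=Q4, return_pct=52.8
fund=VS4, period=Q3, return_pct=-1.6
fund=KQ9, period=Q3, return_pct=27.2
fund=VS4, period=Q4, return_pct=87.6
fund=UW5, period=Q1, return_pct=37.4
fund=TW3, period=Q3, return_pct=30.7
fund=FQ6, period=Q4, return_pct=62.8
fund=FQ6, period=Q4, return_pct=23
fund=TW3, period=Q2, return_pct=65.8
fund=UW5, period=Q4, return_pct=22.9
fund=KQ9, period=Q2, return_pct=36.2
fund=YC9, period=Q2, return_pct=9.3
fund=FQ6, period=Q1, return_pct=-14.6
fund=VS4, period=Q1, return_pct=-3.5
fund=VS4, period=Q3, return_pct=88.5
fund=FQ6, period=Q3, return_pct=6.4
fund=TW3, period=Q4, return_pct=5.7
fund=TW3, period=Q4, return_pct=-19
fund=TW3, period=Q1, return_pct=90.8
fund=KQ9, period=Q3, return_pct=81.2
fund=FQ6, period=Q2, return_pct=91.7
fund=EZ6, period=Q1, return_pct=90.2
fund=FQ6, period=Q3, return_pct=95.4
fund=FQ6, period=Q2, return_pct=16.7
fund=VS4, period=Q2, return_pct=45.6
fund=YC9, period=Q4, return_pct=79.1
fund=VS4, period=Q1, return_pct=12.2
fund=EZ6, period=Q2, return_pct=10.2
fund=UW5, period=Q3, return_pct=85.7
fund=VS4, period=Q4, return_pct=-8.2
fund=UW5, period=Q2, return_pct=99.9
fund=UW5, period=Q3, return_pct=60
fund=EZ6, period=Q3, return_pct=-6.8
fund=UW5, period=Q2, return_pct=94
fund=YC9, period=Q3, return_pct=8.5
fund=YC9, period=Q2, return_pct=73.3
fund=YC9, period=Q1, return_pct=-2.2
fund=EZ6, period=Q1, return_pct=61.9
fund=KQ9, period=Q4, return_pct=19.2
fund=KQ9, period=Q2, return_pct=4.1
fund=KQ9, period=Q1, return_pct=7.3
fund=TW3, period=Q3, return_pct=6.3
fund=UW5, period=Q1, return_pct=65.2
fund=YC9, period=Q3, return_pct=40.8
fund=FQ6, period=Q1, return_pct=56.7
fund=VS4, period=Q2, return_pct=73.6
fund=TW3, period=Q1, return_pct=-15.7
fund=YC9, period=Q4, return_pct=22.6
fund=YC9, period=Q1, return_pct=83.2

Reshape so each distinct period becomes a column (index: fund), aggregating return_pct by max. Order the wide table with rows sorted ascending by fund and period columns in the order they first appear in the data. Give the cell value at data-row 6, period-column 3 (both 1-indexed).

With rows sorted ascending by fund, row 6 is fund=VS4. period columns in first-appearance order: Q2, Q1, Q3, Q4; column 3 is Q3.
Long rows with fund=VS4, period=Q3: max(-1.6, 88.5) = 88.5.

88.5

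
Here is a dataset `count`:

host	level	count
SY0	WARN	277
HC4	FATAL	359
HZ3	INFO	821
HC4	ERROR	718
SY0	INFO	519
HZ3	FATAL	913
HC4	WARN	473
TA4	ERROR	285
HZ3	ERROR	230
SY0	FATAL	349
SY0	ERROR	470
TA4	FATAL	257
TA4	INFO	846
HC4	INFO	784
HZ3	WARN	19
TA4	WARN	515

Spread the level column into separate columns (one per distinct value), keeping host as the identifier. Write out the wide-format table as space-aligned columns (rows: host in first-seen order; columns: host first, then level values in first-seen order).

Columns: host plus the 4 distinct level values (WARN, FATAL, INFO, ERROR).
For example, row SY0 column WARN takes count=277 from the long row (SY0, WARN).

host  WARN  FATAL  INFO  ERROR
SY0   277   349    519   470  
HC4   473   359    784   718  
HZ3   19    913    821   230  
TA4   515   257    846   285  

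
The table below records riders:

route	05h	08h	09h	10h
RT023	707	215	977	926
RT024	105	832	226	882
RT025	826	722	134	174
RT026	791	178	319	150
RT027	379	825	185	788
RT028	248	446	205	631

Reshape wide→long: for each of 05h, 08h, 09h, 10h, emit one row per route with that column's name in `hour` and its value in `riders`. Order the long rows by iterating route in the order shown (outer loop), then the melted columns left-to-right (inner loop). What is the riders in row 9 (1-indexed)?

826

24 rows total (6 × 4). Row 9: index ⌊(9-1)/4⌋ = 2 into route → RT025; (9-1) mod 4 = 0 into the melted columns → 05h.
So row 9 is (RT025, 05h, 826); riders = 826.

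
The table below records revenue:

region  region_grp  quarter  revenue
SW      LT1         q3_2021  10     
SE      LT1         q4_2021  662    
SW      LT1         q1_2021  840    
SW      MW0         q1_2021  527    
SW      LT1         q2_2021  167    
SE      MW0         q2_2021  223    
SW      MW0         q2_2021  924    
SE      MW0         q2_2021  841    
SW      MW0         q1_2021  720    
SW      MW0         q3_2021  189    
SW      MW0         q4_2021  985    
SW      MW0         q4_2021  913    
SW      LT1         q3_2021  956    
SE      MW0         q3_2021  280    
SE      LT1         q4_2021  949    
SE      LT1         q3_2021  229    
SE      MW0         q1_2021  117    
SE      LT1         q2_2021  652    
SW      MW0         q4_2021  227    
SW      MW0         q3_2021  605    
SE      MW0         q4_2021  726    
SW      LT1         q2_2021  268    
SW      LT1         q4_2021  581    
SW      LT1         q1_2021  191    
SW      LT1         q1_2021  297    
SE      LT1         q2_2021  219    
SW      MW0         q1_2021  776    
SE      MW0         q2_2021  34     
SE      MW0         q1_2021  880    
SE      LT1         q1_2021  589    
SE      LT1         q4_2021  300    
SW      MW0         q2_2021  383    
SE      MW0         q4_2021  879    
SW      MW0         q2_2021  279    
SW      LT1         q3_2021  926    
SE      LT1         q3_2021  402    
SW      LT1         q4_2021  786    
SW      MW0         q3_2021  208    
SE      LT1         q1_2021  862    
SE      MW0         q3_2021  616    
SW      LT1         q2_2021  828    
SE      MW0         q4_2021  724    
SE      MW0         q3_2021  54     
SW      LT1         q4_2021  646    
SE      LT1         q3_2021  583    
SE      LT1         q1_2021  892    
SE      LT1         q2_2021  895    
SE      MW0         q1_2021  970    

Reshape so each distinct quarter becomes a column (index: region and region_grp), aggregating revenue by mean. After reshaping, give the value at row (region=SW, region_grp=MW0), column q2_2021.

Rows with region=SW, region_grp=MW0 and quarter=q2_2021: revenue values are 924, 383, 279.
(924 + 383 + 279) / 3 = 528.67.

528.67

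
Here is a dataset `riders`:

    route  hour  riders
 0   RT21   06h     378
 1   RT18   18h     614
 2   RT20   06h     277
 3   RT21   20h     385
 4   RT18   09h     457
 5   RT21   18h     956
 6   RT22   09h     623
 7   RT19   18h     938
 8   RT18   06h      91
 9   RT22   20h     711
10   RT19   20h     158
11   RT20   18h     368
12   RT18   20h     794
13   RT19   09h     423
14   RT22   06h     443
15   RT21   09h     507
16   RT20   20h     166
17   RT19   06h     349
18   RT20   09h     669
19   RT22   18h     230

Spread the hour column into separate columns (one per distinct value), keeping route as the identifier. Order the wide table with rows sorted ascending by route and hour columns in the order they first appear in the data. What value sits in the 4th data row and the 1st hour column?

With rows sorted ascending by route, row 4 is route=RT21. hour columns in first-appearance order: 06h, 18h, 20h, 09h; column 1 is 06h.
Long rows with route=RT21, hour=06h: riders = 378.

378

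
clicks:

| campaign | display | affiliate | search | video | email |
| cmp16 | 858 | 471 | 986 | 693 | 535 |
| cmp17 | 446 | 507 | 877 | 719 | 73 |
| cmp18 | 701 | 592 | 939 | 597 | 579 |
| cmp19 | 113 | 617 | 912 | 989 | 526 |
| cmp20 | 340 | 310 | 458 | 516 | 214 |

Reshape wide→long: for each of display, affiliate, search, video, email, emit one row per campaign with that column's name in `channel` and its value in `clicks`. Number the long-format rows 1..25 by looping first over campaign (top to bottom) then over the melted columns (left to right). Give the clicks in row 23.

25 rows total (5 × 5). Row 23: index ⌊(23-1)/5⌋ = 4 into campaign → cmp20; (23-1) mod 5 = 2 into the melted columns → search.
So row 23 is (cmp20, search, 458); clicks = 458.

458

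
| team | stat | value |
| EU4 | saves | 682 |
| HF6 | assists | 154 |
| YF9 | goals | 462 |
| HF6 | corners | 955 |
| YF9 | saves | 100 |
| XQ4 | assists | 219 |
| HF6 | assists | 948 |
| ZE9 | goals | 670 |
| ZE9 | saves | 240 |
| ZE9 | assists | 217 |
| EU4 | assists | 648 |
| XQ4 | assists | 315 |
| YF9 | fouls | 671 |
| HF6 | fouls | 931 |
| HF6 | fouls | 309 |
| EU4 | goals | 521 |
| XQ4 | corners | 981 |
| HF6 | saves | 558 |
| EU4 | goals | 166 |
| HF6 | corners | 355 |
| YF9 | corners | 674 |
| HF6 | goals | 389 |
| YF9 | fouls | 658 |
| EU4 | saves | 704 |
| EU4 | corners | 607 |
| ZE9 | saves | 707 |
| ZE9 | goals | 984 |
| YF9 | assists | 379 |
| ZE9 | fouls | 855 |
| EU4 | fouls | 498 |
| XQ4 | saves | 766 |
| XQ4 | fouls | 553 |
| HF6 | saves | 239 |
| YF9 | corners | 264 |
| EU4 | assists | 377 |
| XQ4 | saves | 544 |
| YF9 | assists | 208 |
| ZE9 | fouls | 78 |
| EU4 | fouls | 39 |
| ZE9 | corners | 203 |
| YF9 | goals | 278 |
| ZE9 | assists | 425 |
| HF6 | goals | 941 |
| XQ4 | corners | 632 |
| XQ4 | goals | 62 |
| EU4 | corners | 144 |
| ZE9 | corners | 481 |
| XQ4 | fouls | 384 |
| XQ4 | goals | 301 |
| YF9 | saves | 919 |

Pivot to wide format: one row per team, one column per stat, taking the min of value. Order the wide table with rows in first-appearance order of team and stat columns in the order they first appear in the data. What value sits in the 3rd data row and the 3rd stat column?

With rows in first-appearance order of team, row 3 is team=YF9. stat columns in first-appearance order: saves, assists, goals, corners, fouls; column 3 is goals.
Long rows with team=YF9, stat=goals: min(462, 278) = 278.

278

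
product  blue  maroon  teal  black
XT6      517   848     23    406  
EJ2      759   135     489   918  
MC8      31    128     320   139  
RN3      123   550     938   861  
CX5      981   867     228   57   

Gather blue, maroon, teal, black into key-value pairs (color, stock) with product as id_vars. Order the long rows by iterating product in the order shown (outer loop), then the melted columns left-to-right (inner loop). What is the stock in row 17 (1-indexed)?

20 rows total (5 × 4). Row 17: index ⌊(17-1)/4⌋ = 4 into product → CX5; (17-1) mod 4 = 0 into the melted columns → blue.
So row 17 is (CX5, blue, 981); stock = 981.

981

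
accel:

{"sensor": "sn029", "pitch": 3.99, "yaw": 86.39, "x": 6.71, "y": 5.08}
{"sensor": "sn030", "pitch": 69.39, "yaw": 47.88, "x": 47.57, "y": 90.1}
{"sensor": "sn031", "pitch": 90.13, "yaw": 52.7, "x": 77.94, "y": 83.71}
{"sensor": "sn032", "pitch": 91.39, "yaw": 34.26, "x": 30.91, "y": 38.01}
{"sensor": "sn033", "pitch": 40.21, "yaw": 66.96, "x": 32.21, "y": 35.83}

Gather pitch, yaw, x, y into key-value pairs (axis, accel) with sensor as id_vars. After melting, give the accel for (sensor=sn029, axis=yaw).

Unpivoting turns each (sensor, wide-column) pair into one long row.
The wide cell at row sn029, column yaw holds 86.39, so the long row (sn029, yaw) has accel=86.39.

86.39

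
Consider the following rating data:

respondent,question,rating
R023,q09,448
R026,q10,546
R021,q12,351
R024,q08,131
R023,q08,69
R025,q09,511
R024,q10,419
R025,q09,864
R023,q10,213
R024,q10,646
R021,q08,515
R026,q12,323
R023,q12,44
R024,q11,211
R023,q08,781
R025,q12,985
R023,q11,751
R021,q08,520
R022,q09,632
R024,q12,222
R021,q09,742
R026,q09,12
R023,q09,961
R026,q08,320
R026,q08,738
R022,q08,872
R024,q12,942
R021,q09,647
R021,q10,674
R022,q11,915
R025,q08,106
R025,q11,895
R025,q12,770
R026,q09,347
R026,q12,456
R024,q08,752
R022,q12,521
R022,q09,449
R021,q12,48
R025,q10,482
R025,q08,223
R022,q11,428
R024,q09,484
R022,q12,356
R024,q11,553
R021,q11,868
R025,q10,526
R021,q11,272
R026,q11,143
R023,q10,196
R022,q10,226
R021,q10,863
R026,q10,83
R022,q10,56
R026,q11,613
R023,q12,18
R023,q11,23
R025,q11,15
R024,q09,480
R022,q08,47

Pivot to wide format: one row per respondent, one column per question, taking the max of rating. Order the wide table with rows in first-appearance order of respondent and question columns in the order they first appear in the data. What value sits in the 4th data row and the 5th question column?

With rows in first-appearance order of respondent, row 4 is respondent=R024. question columns in first-appearance order: q09, q10, q12, q08, q11; column 5 is q11.
Long rows with respondent=R024, question=q11: max(211, 553) = 553.

553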